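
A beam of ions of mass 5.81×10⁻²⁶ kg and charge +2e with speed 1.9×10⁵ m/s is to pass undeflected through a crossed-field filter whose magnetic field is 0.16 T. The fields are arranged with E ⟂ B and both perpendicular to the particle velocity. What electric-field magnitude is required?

For straight-line motion qE = qvB, so E = vB.
E = 1.9×10⁵ × 0.16 = 3.0×10⁴ V/m.

E = 3.0×10⁴ V/m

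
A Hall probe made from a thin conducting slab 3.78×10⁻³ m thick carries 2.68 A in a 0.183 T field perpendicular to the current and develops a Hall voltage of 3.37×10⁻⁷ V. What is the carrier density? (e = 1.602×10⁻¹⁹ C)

From V_H = IB/(n e t), n = IB/(V_H e t).
n = (2.68)(0.183)/((3.37×10⁻⁷)(1.602×10⁻¹⁹)(3.78×10⁻³)) ≈ 2.40×10²⁷ m⁻³.

n ≈ 2.40×10²⁷ m⁻³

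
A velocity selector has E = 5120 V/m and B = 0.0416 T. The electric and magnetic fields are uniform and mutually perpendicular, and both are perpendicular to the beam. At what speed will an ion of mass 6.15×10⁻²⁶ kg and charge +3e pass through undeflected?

For undeflected motion the electric and magnetic forces balance: qE = qvB.
v = E/B = 5120/0.0416 = 1.23×10⁵ m/s.

v = 1.23×10⁵ m/s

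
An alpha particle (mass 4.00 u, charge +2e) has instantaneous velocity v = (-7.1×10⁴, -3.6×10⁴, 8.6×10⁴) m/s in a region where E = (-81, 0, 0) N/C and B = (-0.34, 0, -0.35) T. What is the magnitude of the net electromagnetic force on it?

v×B = (1.26×10⁴, -5.41×10⁴, -1.22×10⁴) N/C.
E + v×B = (1.25×10⁴, -5.41×10⁴, -1.22×10⁴) N/C.
F = q(E + v×B) = (3.204×10⁻¹⁹ C)·(1.25×10⁴, -5.41×10⁴, -1.22×10⁴) = (4.01×10⁻¹⁵, -1.73×10⁻¹⁴, -3.92×10⁻¹⁵) N.
|F| = 1.82×10⁻¹⁴ N.

|F| ≈ 1.82×10⁻¹⁴ N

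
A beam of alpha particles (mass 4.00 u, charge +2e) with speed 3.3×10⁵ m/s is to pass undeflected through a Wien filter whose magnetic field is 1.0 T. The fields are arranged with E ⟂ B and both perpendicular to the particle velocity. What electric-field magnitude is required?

E = 3.3×10⁵ V/m

For straight-line motion qE = qvB, so E = vB.
E = 3.3×10⁵ × 1.0 = 3.3×10⁵ V/m.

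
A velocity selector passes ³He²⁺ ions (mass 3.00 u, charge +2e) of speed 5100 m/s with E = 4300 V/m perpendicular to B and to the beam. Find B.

Balance of forces in the selector: qE = qvB ⇒ B = E/v.
B = 4300/5100 = 0.84 T.

B = 0.84 T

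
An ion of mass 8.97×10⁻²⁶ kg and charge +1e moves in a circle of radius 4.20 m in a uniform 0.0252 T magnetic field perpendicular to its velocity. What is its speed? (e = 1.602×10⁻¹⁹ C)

From |q|vB = mv²/r, v = |q|Br/m.
v = (1.602×10⁻¹⁹)(0.0252)(4.20)/8.97×10⁻²⁶ ≈ 1.89×10⁵ m/s.

v ≈ 1.89×10⁵ m/s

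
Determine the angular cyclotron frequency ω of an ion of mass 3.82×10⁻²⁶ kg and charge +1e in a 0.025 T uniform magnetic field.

ω = |q|B/m.
ω = (1.602×10⁻¹⁹)(0.025)/3.82×10⁻²⁶ ≈ 1.0×10⁵ rad/s.

ω ≈ 1.0×10⁵ rad/s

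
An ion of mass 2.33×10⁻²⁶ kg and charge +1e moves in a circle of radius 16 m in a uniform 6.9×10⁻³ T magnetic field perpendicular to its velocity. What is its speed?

From |q|vB = mv²/r, v = |q|Br/m.
v = (1.602×10⁻¹⁹)(6.9×10⁻³)(16)/2.33×10⁻²⁶ ≈ 7.6×10⁵ m/s.

v ≈ 7.6×10⁵ m/s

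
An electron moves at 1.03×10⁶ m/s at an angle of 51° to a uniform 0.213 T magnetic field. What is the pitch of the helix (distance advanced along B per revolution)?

p ≈ 1.09×10⁻⁴ m

v∥ = v cosθ = 1.03×10⁶·cos51° ≈ 6.482×10⁵ m/s.
T = 2πm/(|q|B) = 2π(9.109×10⁻³¹)/((1.602×10⁻¹⁹)(0.213)) ≈ 1.677×10⁻¹⁰ s.
pitch = v∥ T = (6.482×10⁵)(1.677×10⁻¹⁰) ≈ 1.09×10⁻⁴ m.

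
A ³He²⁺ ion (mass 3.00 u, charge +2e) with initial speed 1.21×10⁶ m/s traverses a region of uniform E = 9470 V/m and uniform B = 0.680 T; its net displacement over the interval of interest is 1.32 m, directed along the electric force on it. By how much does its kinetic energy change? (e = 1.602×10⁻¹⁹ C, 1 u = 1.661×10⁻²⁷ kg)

ΔKE ≈ 4.01×10⁻¹⁵ J

The magnetic force is always ⟂ v and does no work; only the electric force changes KE.
ΔKE = F_E · d = |q|E d = (3.204×10⁻¹⁹)(9470)(1.32) ≈ 4.01×10⁻¹⁵ J.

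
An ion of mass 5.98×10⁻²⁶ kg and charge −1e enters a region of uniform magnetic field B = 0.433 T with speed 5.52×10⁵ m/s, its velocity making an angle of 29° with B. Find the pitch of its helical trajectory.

p ≈ 2.62 m

v∥ = v cosθ = 5.52×10⁵·cos29° ≈ 4.828×10⁵ m/s.
T = 2πm/(|q|B) = 2π(5.98×10⁻²⁶)/((1.602×10⁻¹⁹)(0.433)) ≈ 5.417×10⁻⁶ s.
pitch = v∥ T = (4.828×10⁵)(5.417×10⁻⁶) ≈ 2.62 m.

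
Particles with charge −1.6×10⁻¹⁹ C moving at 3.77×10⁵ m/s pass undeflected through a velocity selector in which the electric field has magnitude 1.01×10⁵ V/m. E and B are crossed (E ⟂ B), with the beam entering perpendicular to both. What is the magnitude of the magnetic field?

Balance of forces in the selector: qE = qvB ⇒ B = E/v.
B = 1.01×10⁵/3.77×10⁵ = 0.268 T.

B = 0.268 T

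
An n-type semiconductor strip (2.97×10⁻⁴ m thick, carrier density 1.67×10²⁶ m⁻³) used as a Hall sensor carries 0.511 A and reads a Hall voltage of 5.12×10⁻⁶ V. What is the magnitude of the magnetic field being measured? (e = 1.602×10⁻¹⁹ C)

B ≈ 0.0796 T

From V_H = IB/(n e t), B = V_H n e t / I.
B = (5.12×10⁻⁶)(1.67×10²⁶)(1.602×10⁻¹⁹)(2.97×10⁻⁴)/0.511 ≈ 0.0796 T.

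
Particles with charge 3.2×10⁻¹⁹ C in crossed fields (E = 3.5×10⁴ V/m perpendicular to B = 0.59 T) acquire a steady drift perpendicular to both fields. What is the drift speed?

The steady drift has the magnetic force balancing the electric force, so v_d = E/B.
v_d = 3.5×10⁴/0.59 = 5.9×10⁴ m/s.

v_d ≈ 5.9×10⁴ m/s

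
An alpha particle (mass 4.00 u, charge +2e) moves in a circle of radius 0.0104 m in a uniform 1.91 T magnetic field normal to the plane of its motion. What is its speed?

v ≈ 9.58×10⁵ m/s

From |q|vB = mv²/r, v = |q|Br/m.
v = (3.204×10⁻¹⁹)(1.91)(0.0104)/6.644×10⁻²⁷ ≈ 9.58×10⁵ m/s.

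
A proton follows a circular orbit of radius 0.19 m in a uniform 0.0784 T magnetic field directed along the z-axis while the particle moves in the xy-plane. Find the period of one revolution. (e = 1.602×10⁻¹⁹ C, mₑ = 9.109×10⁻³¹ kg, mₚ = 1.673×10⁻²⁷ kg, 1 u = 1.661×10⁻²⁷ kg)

The cyclotron period depends only on m, q, B: T = 2πm/(|q|B).
T = 2π(1.673×10⁻²⁷)/((1.602×10⁻¹⁹)(0.0784)) ≈ 8.37×10⁻⁷ s.

T ≈ 8.37×10⁻⁷ s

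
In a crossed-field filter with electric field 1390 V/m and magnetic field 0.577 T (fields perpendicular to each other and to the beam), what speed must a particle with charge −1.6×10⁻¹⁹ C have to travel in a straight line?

v = 2410 m/s

Straight-line motion ⇒ electric and magnetic forces cancel, so E = vB.
v = E/B = 1390/0.577 = 2410 m/s.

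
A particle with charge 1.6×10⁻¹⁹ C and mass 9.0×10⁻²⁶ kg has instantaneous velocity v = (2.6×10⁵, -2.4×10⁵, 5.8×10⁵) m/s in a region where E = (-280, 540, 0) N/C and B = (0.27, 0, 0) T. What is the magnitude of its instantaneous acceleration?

|a| ≈ 3.02×10¹¹ m/s²

v×B = (0, 1.57×10⁵, 6.48×10⁴) N/C.
E + v×B = (-280, 1.57×10⁵, 6.48×10⁴) N/C.
F = q(E + v×B) = (1.6×10⁻¹⁹ C)·(-280, 1.57×10⁵, 6.48×10⁴) = (-4.48×10⁻¹⁷, 2.51×10⁻¹⁴, 1.04×10⁻¹⁴) N.
|a| = |F|/m = 2.720×10⁻¹⁴/9.0×10⁻²⁶ ≈ 3.02×10¹¹ m/s².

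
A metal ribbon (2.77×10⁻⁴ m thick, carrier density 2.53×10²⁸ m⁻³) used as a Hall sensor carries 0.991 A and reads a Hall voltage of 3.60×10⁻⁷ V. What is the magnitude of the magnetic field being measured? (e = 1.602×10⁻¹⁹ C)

From V_H = IB/(n e t), B = V_H n e t / I.
B = (3.60×10⁻⁷)(2.53×10²⁸)(1.602×10⁻¹⁹)(2.77×10⁻⁴)/0.991 ≈ 0.408 T.

B ≈ 0.408 T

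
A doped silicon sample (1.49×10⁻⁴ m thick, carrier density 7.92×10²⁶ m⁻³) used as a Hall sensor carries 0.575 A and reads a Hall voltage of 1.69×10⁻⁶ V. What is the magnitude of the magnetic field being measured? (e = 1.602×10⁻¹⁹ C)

B ≈ 0.0556 T

From V_H = IB/(n e t), B = V_H n e t / I.
B = (1.69×10⁻⁶)(7.92×10²⁶)(1.602×10⁻¹⁹)(1.49×10⁻⁴)/0.575 ≈ 0.0556 T.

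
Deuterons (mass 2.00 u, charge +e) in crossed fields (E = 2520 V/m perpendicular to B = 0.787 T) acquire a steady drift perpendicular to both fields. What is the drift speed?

v_d ≈ 3200 m/s

The steady drift has the magnetic force balancing the electric force, so v_d = E/B.
v_d = 2520/0.787 = 3200 m/s.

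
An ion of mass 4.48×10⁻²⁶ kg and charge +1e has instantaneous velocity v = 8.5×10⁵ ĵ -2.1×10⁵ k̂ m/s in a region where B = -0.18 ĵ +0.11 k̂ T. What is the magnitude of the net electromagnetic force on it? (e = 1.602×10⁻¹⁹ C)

|F| ≈ 8.92×10⁻¹⁵ N

v×B = (5.57×10⁴, 0, 0) N/C.
F = q v×B = (1.602×10⁻¹⁹ C)·(5.57×10⁴, 0, 0) = (8.92×10⁻¹⁵, 0, 0) N.
|F| = 8.92×10⁻¹⁵ N.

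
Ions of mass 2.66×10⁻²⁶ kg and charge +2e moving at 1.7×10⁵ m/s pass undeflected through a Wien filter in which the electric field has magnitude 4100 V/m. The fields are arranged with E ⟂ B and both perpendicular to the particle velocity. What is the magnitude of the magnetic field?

Balance of forces in the selector: qE = qvB ⇒ B = E/v.
B = 4100/1.7×10⁵ = 0.024 T.

B = 0.024 T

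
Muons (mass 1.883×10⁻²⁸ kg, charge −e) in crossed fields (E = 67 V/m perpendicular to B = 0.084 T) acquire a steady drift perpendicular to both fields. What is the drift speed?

v_d ≈ 800 m/s

The steady drift has the magnetic force balancing the electric force, so v_d = E/B.
v_d = 67/0.084 = 800 m/s.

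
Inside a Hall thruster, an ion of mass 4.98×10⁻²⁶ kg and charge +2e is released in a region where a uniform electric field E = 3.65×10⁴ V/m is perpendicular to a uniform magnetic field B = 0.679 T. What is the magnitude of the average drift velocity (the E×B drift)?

v_d ≈ 5.38×10⁴ m/s

The E×B drift speed is v_d = E/B.
v_d = 3.65×10⁴/0.679 = 5.38×10⁴ m/s.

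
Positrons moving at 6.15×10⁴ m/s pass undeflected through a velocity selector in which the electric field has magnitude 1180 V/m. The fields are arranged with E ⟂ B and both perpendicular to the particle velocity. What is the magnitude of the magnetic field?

B = 0.0192 T

Balance of forces in the selector: qE = qvB ⇒ B = E/v.
B = 1180/6.15×10⁴ = 0.0192 T.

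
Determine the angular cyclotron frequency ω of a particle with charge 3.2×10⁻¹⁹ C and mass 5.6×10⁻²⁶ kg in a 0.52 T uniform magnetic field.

ω ≈ 3.0×10⁶ rad/s

ω = |q|B/m.
ω = (3.2×10⁻¹⁹)(0.52)/5.6×10⁻²⁶ ≈ 3.0×10⁶ rad/s.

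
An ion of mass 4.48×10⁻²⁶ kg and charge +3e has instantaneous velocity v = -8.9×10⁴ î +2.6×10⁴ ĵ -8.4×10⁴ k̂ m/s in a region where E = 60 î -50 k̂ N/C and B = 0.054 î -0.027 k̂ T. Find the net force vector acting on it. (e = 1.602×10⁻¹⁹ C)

F ≈ (-3.09×10⁻¹⁶, -3.33×10⁻¹⁵, -6.99×10⁻¹⁶) N

v×B = (-702, -6940, -1400) N/C.
E + v×B = (-642, -6940, -1450) N/C.
F = q(E + v×B) = (4.806×10⁻¹⁹ C)·(-642, -6940, -1450) = (-3.09×10⁻¹⁶, -3.33×10⁻¹⁵, -6.99×10⁻¹⁶) N.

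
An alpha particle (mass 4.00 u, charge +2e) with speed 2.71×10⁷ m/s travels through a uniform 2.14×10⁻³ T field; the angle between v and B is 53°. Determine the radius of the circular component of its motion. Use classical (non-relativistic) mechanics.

r ≈ 210 m

v⊥ = v sinθ = 2.71×10⁷·sin53° ≈ 2.164×10⁷ m/s.
r = m v⊥/(|q|B) = (6.644×10⁻²⁷)(2.164×10⁷)/((3.204×10⁻¹⁹)(2.14×10⁻³)) ≈ 210 m.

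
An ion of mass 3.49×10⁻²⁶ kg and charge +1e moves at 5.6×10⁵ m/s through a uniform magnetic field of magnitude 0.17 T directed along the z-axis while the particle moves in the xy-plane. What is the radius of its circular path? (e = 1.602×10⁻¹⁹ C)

r ≈ 0.72 m

The magnetic force provides the centripetal force: |q|vB = mv²/r.
r = mv/(|q|B) = (3.49×10⁻²⁶)(5.6×10⁵)/((1.602×10⁻¹⁹)(0.17)) ≈ 0.72 m.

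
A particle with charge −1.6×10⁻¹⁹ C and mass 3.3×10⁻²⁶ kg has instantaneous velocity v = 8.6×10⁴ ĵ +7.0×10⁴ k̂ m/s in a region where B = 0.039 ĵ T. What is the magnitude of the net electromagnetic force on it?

v×B = (-2730, 0, 0) N/C.
F = q v×B = (−1.6×10⁻¹⁹ C)·(-2730, 0, 0) = (4.37×10⁻¹⁶, 0, 0) N.
|F| = 4.37×10⁻¹⁶ N.

|F| ≈ 4.37×10⁻¹⁶ N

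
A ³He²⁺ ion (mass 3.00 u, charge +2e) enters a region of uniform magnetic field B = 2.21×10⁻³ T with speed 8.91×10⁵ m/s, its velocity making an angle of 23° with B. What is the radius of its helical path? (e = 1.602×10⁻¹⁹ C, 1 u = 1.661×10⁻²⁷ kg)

r ≈ 2.45 m

v⊥ = v sinθ = 8.91×10⁵·sin23° ≈ 3.481×10⁵ m/s.
r = m v⊥/(|q|B) = (4.983×10⁻²⁷)(3.481×10⁵)/((3.204×10⁻¹⁹)(2.21×10⁻³)) ≈ 2.45 m.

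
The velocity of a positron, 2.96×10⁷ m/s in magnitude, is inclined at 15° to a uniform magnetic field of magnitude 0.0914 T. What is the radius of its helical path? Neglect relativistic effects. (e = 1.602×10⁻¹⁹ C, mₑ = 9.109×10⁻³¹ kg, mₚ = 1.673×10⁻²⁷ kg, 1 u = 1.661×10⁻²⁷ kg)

v⊥ = v sinθ = 2.96×10⁷·sin15° ≈ 7.661×10⁶ m/s.
r = m v⊥/(|q|B) = (9.109×10⁻³¹)(7.661×10⁶)/((1.602×10⁻¹⁹)(0.0914)) ≈ 4.77×10⁻⁴ m.

r ≈ 4.77×10⁻⁴ m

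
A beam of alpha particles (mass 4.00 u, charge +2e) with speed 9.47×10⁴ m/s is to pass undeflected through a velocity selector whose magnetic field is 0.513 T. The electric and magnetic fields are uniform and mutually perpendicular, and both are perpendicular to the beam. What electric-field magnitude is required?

E = 4.86×10⁴ V/m

For straight-line motion qE = qvB, so E = vB.
E = 9.47×10⁴ × 0.513 = 4.86×10⁴ V/m.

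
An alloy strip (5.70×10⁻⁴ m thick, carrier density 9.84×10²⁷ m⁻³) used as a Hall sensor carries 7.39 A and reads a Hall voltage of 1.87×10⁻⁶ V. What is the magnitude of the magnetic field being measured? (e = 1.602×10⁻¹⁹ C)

B ≈ 0.227 T

From V_H = IB/(n e t), B = V_H n e t / I.
B = (1.87×10⁻⁶)(9.84×10²⁷)(1.602×10⁻¹⁹)(5.70×10⁻⁴)/7.39 ≈ 0.227 T.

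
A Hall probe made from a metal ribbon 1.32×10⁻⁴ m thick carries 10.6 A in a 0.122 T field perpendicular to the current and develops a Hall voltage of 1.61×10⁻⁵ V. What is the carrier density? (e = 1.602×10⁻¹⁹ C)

From V_H = IB/(n e t), n = IB/(V_H e t).
n = (10.6)(0.122)/((1.61×10⁻⁵)(1.602×10⁻¹⁹)(1.32×10⁻⁴)) ≈ 3.80×10²⁷ m⁻³.

n ≈ 3.80×10²⁷ m⁻³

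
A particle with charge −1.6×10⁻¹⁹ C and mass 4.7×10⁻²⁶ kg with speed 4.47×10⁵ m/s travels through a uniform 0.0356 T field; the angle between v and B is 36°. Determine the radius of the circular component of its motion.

r ≈ 2.17 m

v⊥ = v sinθ = 4.47×10⁵·sin36° ≈ 2.627×10⁵ m/s.
r = m v⊥/(|q|B) = (4.7×10⁻²⁶)(2.627×10⁵)/((1.6×10⁻¹⁹)(0.0356)) ≈ 2.17 m.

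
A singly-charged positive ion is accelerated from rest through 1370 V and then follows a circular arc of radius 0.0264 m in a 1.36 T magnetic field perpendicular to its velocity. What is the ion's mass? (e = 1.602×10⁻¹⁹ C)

Combine |q|V = ½mv² and r = mv/(|q|B): eliminate v to get m = qB²r²/(2V).
m = (1.602×10⁻¹⁹)(1.36)²(0.0264)²/(2·1370) ≈ 7.54×10⁻²⁶ kg.

m ≈ 7.54×10⁻²⁶ kg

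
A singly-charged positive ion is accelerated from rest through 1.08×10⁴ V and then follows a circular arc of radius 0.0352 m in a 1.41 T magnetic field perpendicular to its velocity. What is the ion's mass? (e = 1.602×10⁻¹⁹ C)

m ≈ 1.83×10⁻²⁶ kg

Combine |q|V = ½mv² and r = mv/(|q|B): eliminate v to get m = qB²r²/(2V).
m = (1.602×10⁻¹⁹)(1.41)²(0.0352)²/(2·1.08×10⁴) ≈ 1.83×10⁻²⁶ kg.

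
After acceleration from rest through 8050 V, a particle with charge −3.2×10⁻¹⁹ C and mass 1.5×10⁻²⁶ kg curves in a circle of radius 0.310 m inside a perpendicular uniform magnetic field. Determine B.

B ≈ 0.0886 T

v = √(2|q|V/m) = √(2·3.2×10⁻¹⁹·8050/1.5×10⁻²⁶) ≈ 5.861×10⁵ m/s.
B = mv/(|q|r) = (1.5×10⁻²⁶)(5.861×10⁵)/((3.2×10⁻¹⁹)(0.310)) ≈ 0.0886 T.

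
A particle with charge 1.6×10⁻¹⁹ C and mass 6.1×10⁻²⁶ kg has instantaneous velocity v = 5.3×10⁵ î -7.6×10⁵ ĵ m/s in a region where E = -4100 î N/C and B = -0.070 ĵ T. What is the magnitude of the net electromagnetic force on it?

v×B = (0, 0, -3.71×10⁴) N/C.
E + v×B = (-4100, 0, -3.71×10⁴) N/C.
F = q(E + v×B) = (1.6×10⁻¹⁹ C)·(-4100, 0, -3.71×10⁴) = (-6.56×10⁻¹⁶, 0, -5.94×10⁻¹⁵) N.
|F| = 5.97×10⁻¹⁵ N.

|F| ≈ 5.97×10⁻¹⁵ N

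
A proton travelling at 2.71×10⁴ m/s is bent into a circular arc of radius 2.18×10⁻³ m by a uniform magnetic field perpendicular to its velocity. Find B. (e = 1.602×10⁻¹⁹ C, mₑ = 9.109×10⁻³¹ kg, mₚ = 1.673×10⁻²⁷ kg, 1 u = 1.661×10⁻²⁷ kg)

B ≈ 0.130 T

From |q|vB = mv²/r, B = mv/(|q|r).
B = (1.673×10⁻²⁷)(2.71×10⁴)/((1.602×10⁻¹⁹)(2.18×10⁻³)) ≈ 0.130 T.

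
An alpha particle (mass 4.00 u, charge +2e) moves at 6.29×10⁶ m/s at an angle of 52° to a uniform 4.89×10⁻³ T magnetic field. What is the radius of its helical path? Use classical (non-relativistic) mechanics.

v⊥ = v sinθ = 6.29×10⁶·sin52° ≈ 4.957×10⁶ m/s.
r = m v⊥/(|q|B) = (6.644×10⁻²⁷)(4.957×10⁶)/((3.204×10⁻¹⁹)(4.89×10⁻³)) ≈ 21.0 m.

r ≈ 21.0 m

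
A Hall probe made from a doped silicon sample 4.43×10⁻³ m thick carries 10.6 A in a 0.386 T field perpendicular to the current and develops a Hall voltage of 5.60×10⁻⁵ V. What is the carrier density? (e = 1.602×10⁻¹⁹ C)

From V_H = IB/(n e t), n = IB/(V_H e t).
n = (10.6)(0.386)/((5.60×10⁻⁵)(1.602×10⁻¹⁹)(4.43×10⁻³)) ≈ 1.03×10²⁶ m⁻³.

n ≈ 1.03×10²⁶ m⁻³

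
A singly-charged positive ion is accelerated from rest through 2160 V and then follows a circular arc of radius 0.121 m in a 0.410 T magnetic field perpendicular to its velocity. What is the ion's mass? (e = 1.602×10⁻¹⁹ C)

m ≈ 9.13×10⁻²⁶ kg

Combine |q|V = ½mv² and r = mv/(|q|B): eliminate v to get m = qB²r²/(2V).
m = (1.602×10⁻¹⁹)(0.410)²(0.121)²/(2·2160) ≈ 9.13×10⁻²⁶ kg.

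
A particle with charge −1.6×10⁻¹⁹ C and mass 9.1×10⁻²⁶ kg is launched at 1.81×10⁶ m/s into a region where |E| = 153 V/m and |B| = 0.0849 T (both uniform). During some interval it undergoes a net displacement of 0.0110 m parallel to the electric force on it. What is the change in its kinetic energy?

ΔKE ≈ 2.69×10⁻¹⁹ J

The magnetic force is always ⟂ v and does no work; only the electric force changes KE.
ΔKE = F_E · d = |q|E d = (1.6×10⁻¹⁹)(153)(0.0110) ≈ 2.69×10⁻¹⁹ J.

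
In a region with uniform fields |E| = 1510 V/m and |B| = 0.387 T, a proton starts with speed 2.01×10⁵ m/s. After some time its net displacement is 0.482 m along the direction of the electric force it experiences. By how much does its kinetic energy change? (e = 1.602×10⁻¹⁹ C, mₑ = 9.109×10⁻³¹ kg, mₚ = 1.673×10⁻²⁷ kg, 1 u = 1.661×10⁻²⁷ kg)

ΔKE ≈ 1.17×10⁻¹⁶ J

The magnetic force is always ⟂ v and does no work; only the electric force changes KE.
ΔKE = F_E · d = |q|E d = (1.602×10⁻¹⁹)(1510)(0.482) ≈ 1.17×10⁻¹⁶ J.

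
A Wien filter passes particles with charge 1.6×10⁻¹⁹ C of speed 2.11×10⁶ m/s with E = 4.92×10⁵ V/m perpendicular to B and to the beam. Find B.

B = 0.233 T

Balance of forces in the selector: qE = qvB ⇒ B = E/v.
B = 4.92×10⁵/2.11×10⁶ = 0.233 T.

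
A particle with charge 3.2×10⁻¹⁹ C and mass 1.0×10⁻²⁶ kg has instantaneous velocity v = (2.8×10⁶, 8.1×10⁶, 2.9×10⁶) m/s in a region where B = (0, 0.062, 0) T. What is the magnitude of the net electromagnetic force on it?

v×B = (-1.80×10⁵, 0, 1.74×10⁵) N/C.
F = q v×B = (3.2×10⁻¹⁹ C)·(-1.80×10⁵, 0, 1.74×10⁵) = (-5.75×10⁻¹⁴, 0, 5.56×10⁻¹⁴) N.
|F| = 8.00×10⁻¹⁴ N.

|F| ≈ 8.00×10⁻¹⁴ N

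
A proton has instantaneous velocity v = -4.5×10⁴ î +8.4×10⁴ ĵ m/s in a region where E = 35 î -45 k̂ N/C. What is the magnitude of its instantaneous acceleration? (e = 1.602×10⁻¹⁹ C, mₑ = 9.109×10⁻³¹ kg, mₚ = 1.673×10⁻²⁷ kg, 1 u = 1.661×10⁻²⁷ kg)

Only an electric field acts, so F = qE = (1.602×10⁻¹⁹ C)·(35.0, 0, -45.0) = (5.61×10⁻¹⁸, 0, -7.21×10⁻¹⁸) N.
|a| = |F|/m = 9.133×10⁻¹⁸/1.673×10⁻²⁷ ≈ 5.46×10⁹ m/s².

|a| ≈ 5.46×10⁹ m/s²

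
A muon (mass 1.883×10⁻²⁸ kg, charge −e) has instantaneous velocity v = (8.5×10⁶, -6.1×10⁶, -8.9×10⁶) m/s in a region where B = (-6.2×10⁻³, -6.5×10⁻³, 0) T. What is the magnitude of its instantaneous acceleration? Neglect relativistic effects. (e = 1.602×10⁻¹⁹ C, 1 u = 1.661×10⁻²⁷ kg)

|a| ≈ 1.04×10¹⁴ m/s²

v×B = (-5.78×10⁴, 5.52×10⁴, -9.31×10⁴) N/C.
F = q v×B = (−1.602×10⁻¹⁹ C)·(-5.78×10⁴, 5.52×10⁴, -9.31×10⁴) = (9.27×10⁻¹⁵, -8.84×10⁻¹⁵, 1.49×10⁻¹⁴) N.
|a| = |F|/m = 1.966×10⁻¹⁴/1.883×10⁻²⁸ ≈ 1.04×10¹⁴ m/s².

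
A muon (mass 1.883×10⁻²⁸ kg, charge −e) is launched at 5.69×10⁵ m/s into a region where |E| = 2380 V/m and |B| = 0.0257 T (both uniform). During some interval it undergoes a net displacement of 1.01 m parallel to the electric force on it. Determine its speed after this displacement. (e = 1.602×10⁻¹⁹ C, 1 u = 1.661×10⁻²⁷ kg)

v_f ≈ 2.10×10⁶ m/s

B does no work; ΔKE = |q|E d.
½mv_f² = ½mv₀² + |q|Ed = ½(1.883×10⁻²⁸)(5.69×10⁵)² + (1.602×10⁻¹⁹)(2380)(1.01) ≈ 3.048×10⁻¹⁷ J + 3.851×10⁻¹⁶ J ≈ 4.156×10⁻¹⁶ J.
v_f = √(2·4.156×10⁻¹⁶/1.883×10⁻²⁸) ≈ 2.10×10⁶ m/s.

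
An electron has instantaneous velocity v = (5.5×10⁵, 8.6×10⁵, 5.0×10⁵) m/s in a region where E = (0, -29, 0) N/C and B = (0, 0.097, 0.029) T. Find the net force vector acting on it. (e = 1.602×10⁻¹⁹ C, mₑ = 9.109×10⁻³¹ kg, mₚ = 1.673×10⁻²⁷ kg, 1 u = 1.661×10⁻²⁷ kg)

v×B = (-2.36×10⁴, -1.60×10⁴, 5.34×10⁴) N/C.
E + v×B = (-2.36×10⁴, -1.60×10⁴, 5.34×10⁴) N/C.
F = q(E + v×B) = (−1.602×10⁻¹⁹ C)·(-2.36×10⁴, -1.60×10⁴, 5.34×10⁴) = (3.77×10⁻¹⁵, 2.56×10⁻¹⁵, -8.55×10⁻¹⁵) N.

F ≈ (3.77×10⁻¹⁵, 2.56×10⁻¹⁵, -8.55×10⁻¹⁵) N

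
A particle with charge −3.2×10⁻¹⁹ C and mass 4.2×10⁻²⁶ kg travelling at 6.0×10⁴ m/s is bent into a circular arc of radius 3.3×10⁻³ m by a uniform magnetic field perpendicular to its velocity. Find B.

B ≈ 2.4 T

From |q|vB = mv²/r, B = mv/(|q|r).
B = (4.2×10⁻²⁶)(6.0×10⁴)/((3.2×10⁻¹⁹)(3.3×10⁻³)) ≈ 2.4 T.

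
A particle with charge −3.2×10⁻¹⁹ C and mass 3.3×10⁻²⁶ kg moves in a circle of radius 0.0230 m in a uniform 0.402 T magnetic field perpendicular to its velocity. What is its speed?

From |q|vB = mv²/r, v = |q|Br/m.
v = (3.2×10⁻¹⁹)(0.402)(0.0230)/3.3×10⁻²⁶ ≈ 8.97×10⁴ m/s.

v ≈ 8.97×10⁴ m/s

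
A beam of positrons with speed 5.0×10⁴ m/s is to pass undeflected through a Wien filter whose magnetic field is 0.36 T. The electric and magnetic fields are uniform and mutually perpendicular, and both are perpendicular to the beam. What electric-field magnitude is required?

For straight-line motion qE = qvB, so E = vB.
E = 5.0×10⁴ × 0.36 = 1.8×10⁴ V/m.

E = 1.8×10⁴ V/m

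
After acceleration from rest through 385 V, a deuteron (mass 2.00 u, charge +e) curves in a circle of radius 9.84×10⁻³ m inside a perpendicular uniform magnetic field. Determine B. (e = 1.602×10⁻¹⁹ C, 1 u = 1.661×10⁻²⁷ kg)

v = √(2|q|V/m) = √(2·1.602×10⁻¹⁹·385/3.322×10⁻²⁷) ≈ 1.927×10⁵ m/s.
B = mv/(|q|r) = (3.322×10⁻²⁷)(1.927×10⁵)/((1.602×10⁻¹⁹)(9.84×10⁻³)) ≈ 0.406 T.

B ≈ 0.406 T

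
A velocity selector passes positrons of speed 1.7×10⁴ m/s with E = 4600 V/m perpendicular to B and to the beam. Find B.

Balance of forces in the selector: qE = qvB ⇒ B = E/v.
B = 4600/1.7×10⁴ = 0.27 T.

B = 0.27 T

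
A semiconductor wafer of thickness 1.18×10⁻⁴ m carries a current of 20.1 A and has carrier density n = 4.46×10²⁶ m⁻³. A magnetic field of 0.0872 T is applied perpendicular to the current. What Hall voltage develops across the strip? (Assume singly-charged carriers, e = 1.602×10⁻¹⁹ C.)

V_H ≈ 2.08×10⁻⁴ V

V_H = IB/(n e t).
V_H = (20.1)(0.0872)/((4.46×10²⁶)(1.602×10⁻¹⁹)(1.18×10⁻⁴)) ≈ 2.08×10⁻⁴ V.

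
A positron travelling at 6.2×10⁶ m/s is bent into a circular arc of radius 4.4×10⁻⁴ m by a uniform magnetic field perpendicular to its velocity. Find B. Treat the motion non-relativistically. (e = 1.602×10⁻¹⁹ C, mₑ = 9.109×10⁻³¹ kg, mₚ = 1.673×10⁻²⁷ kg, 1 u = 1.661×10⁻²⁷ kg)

From |q|vB = mv²/r, B = mv/(|q|r).
B = (9.109×10⁻³¹)(6.2×10⁶)/((1.602×10⁻¹⁹)(4.4×10⁻⁴)) ≈ 0.080 T.

B ≈ 0.080 T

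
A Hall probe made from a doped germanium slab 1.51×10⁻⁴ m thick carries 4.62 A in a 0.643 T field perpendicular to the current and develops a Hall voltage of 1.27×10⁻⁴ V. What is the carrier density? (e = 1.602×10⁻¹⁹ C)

n ≈ 9.67×10²⁶ m⁻³

From V_H = IB/(n e t), n = IB/(V_H e t).
n = (4.62)(0.643)/((1.27×10⁻⁴)(1.602×10⁻¹⁹)(1.51×10⁻⁴)) ≈ 9.67×10²⁶ m⁻³.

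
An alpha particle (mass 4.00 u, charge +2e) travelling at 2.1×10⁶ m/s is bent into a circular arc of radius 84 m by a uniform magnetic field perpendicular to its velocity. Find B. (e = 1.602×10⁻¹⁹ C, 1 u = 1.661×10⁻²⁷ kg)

From |q|vB = mv²/r, B = mv/(|q|r).
B = (6.644×10⁻²⁷)(2.1×10⁶)/((3.204×10⁻¹⁹)(84)) ≈ 5.2×10⁻⁴ T.

B ≈ 5.2×10⁻⁴ T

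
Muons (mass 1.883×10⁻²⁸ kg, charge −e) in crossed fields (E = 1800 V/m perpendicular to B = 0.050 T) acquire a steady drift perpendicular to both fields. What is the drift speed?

The steady drift has the magnetic force balancing the electric force, so v_d = E/B.
v_d = 1800/0.050 = 3.6×10⁴ m/s.

v_d ≈ 3.6×10⁴ m/s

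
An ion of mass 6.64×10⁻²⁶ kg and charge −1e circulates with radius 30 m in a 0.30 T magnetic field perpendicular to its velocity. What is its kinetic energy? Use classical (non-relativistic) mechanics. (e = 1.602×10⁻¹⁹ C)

KE ≈ 9.8×10⁷ eV

v = |q|Br/m, then KE = ½mv² = (qBr)²/(2m).
v = (1.602×10⁻¹⁹)(0.30)(30)/6.64×10⁻²⁶ ≈ 2.171×10⁷ m/s.
KE = ½(6.64×10⁻²⁶)(2.171×10⁷)² ≈ 1.6×10⁻¹¹ J = 9.8×10⁷ eV.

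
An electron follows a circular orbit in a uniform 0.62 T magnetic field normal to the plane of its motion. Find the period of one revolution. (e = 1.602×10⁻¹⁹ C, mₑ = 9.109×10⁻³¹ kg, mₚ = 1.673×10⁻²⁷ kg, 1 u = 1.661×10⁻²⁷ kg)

The cyclotron period depends only on m, q, B: T = 2πm/(|q|B).
T = 2π(9.109×10⁻³¹)/((1.602×10⁻¹⁹)(0.62)) ≈ 5.8×10⁻¹¹ s.

T ≈ 5.8×10⁻¹¹ s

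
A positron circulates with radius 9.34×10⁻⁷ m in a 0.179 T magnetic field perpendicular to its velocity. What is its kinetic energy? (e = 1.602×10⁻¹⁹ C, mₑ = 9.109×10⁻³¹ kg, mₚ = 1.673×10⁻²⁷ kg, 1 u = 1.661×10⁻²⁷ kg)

v = |q|Br/m, then KE = ½mv² = (qBr)²/(2m).
v = (1.602×10⁻¹⁹)(0.179)(9.34×10⁻⁷)/9.109×10⁻³¹ ≈ 2.940×10⁴ m/s.
KE = ½(9.109×10⁻³¹)(2.940×10⁴)² ≈ 3.94×10⁻²² J.

KE ≈ 3.94×10⁻²² J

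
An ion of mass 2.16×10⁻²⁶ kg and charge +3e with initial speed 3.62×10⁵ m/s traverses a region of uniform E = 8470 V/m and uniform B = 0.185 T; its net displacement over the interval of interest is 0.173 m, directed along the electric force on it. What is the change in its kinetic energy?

The magnetic force is always ⟂ v and does no work; only the electric force changes KE.
ΔKE = F_E · d = |q|E d = (4.806×10⁻¹⁹)(8470)(0.173) ≈ 7.04×10⁻¹⁶ J.

ΔKE ≈ 7.04×10⁻¹⁶ J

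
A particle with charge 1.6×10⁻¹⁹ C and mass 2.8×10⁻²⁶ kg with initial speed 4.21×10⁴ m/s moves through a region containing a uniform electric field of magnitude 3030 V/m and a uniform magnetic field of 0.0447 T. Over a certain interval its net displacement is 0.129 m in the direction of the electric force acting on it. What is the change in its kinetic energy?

The magnetic force is always ⟂ v and does no work; only the electric force changes KE.
ΔKE = F_E · d = |q|E d = (1.6×10⁻¹⁹)(3030)(0.129) ≈ 6.25×10⁻¹⁷ J.

ΔKE ≈ 6.25×10⁻¹⁷ J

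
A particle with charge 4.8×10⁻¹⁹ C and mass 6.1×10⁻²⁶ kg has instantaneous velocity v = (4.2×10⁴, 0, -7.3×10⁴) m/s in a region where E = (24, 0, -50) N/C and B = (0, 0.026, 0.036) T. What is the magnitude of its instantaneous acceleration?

v×B = (1900, -1510, 1090) N/C.
E + v×B = (1920, -1510, 1040) N/C.
F = q(E + v×B) = (4.8×10⁻¹⁹ C)·(1920, -1510, 1040) = (9.23×10⁻¹⁶, -7.26×10⁻¹⁶, 5.00×10⁻¹⁶) N.
|a| = |F|/m = 1.276×10⁻¹⁵/6.1×10⁻²⁶ ≈ 2.09×10¹⁰ m/s².

|a| ≈ 2.09×10¹⁰ m/s²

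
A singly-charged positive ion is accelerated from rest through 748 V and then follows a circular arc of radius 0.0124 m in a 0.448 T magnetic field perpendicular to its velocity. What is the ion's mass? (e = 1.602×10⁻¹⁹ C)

m ≈ 3.30×10⁻²⁷ kg

Combine |q|V = ½mv² and r = mv/(|q|B): eliminate v to get m = qB²r²/(2V).
m = (1.602×10⁻¹⁹)(0.448)²(0.0124)²/(2·748) ≈ 3.30×10⁻²⁷ kg.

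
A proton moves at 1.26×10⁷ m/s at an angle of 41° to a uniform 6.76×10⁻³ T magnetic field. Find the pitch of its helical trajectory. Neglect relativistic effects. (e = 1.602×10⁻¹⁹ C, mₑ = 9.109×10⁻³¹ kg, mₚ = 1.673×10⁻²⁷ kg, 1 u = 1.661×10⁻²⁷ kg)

p ≈ 92.3 m

v∥ = v cosθ = 1.26×10⁷·cos41° ≈ 9.509×10⁶ m/s.
T = 2πm/(|q|B) = 2π(1.673×10⁻²⁷)/((1.602×10⁻¹⁹)(6.76×10⁻³)) ≈ 9.707×10⁻⁶ s.
pitch = v∥ T = (9.509×10⁶)(9.707×10⁻⁶) ≈ 92.3 m.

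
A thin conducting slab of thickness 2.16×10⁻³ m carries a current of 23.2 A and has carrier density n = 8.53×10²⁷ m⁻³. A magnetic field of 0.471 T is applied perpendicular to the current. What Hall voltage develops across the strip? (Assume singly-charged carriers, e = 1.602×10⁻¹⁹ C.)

V_H ≈ 3.70×10⁻⁶ V

V_H = IB/(n e t).
V_H = (23.2)(0.471)/((8.53×10²⁷)(1.602×10⁻¹⁹)(2.16×10⁻³)) ≈ 3.70×10⁻⁶ V.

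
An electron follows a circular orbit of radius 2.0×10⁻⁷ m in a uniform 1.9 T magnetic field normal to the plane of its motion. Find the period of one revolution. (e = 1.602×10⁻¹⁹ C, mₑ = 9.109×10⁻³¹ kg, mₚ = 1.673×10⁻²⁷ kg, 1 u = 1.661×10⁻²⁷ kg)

The cyclotron period depends only on m, q, B: T = 2πm/(|q|B).
T = 2π(9.109×10⁻³¹)/((1.602×10⁻¹⁹)(1.9)) ≈ 1.9×10⁻¹¹ s.

T ≈ 1.9×10⁻¹¹ s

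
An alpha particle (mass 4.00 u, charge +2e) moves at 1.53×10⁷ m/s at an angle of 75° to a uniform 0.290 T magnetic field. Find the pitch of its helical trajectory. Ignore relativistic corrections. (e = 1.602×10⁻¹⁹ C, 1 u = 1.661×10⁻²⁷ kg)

p ≈ 1.78 m

v∥ = v cosθ = 1.53×10⁷·cos75° ≈ 3.960×10⁶ m/s.
T = 2πm/(|q|B) = 2π(6.644×10⁻²⁷)/((3.204×10⁻¹⁹)(0.290)) ≈ 4.493×10⁻⁷ s.
pitch = v∥ T = (3.960×10⁶)(4.493×10⁻⁷) ≈ 1.78 m.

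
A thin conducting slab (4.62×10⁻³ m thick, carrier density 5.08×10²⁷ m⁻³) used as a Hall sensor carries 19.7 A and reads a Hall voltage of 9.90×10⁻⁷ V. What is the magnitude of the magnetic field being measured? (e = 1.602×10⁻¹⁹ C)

From V_H = IB/(n e t), B = V_H n e t / I.
B = (9.90×10⁻⁷)(5.08×10²⁷)(1.602×10⁻¹⁹)(4.62×10⁻³)/19.7 ≈ 0.189 T.

B ≈ 0.189 T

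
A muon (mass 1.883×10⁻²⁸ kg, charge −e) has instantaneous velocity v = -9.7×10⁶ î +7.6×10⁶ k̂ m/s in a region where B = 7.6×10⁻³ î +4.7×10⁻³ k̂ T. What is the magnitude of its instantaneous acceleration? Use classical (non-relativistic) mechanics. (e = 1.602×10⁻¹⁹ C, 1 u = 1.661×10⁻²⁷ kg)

v×B = (0, 1.03×10⁵, 0) N/C.
F = q v×B = (−1.602×10⁻¹⁹ C)·(0, 1.03×10⁵, 0) = (0, -1.66×10⁻¹⁴, 0) N.
|a| = |F|/m = 1.656×10⁻¹⁴/1.883×10⁻²⁸ ≈ 8.79×10¹³ m/s².

|a| ≈ 8.79×10¹³ m/s²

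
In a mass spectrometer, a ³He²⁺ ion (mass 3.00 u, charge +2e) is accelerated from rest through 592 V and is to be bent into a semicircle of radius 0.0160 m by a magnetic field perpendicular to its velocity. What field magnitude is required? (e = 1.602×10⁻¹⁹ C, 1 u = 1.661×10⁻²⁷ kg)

v = √(2|q|V/m) = √(2·3.204×10⁻¹⁹·592/4.983×10⁻²⁷) ≈ 2.759×10⁵ m/s.
B = mv/(|q|r) = (4.983×10⁻²⁷)(2.759×10⁵)/((3.204×10⁻¹⁹)(0.0160)) ≈ 0.268 T.

B ≈ 0.268 T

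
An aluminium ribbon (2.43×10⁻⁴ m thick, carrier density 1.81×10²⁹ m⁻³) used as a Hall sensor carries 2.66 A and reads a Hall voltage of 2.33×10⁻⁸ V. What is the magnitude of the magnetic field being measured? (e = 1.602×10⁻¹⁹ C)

B ≈ 0.0617 T

From V_H = IB/(n e t), B = V_H n e t / I.
B = (2.33×10⁻⁸)(1.81×10²⁹)(1.602×10⁻¹⁹)(2.43×10⁻⁴)/2.66 ≈ 0.0617 T.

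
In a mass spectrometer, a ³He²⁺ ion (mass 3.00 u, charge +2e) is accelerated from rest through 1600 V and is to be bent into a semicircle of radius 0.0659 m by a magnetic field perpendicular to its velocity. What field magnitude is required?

v = √(2|q|V/m) = √(2·3.204×10⁻¹⁹·1600/4.983×10⁻²⁷) ≈ 4.536×10⁵ m/s.
B = mv/(|q|r) = (4.983×10⁻²⁷)(4.536×10⁵)/((3.204×10⁻¹⁹)(0.0659)) ≈ 0.107 T.

B ≈ 0.107 T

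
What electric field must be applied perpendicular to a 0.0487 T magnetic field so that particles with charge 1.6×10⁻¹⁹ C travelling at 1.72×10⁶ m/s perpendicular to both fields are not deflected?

E = 8.38×10⁴ V/m

For straight-line motion qE = qvB, so E = vB.
E = 1.72×10⁶ × 0.0487 = 8.38×10⁴ V/m.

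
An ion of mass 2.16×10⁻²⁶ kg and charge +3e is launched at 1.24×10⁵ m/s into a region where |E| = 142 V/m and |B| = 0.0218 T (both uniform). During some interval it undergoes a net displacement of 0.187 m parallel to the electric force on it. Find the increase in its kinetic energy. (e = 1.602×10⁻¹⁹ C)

ΔKE ≈ 1.28×10⁻¹⁷ J

The magnetic force is always ⟂ v and does no work; only the electric force changes KE.
ΔKE = F_E · d = |q|E d = (4.806×10⁻¹⁹)(142)(0.187) ≈ 1.28×10⁻¹⁷ J.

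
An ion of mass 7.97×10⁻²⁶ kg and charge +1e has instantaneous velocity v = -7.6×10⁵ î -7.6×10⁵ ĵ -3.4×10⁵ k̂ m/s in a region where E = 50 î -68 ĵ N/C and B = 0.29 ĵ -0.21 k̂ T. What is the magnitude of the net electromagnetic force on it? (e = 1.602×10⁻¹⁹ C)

|F| ≈ 6.01×10⁻¹⁴ N

v×B = (2.58×10⁵, -1.60×10⁵, -2.20×10⁵) N/C.
E + v×B = (2.58×10⁵, -1.60×10⁵, -2.20×10⁵) N/C.
F = q(E + v×B) = (1.602×10⁻¹⁹ C)·(2.58×10⁵, -1.60×10⁵, -2.20×10⁵) = (4.14×10⁻¹⁴, -2.56×10⁻¹⁴, -3.53×10⁻¹⁴) N.
|F| = 6.01×10⁻¹⁴ N.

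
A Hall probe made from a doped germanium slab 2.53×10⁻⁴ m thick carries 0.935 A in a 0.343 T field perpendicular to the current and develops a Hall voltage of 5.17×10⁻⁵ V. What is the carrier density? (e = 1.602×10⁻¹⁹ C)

From V_H = IB/(n e t), n = IB/(V_H e t).
n = (0.935)(0.343)/((5.17×10⁻⁵)(1.602×10⁻¹⁹)(2.53×10⁻⁴)) ≈ 1.53×10²⁶ m⁻³.

n ≈ 1.53×10²⁶ m⁻³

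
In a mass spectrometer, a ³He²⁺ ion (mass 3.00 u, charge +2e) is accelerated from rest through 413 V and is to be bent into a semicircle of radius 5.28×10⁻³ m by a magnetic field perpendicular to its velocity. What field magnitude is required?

B ≈ 0.679 T

v = √(2|q|V/m) = √(2·3.204×10⁻¹⁹·413/4.983×10⁻²⁷) ≈ 2.305×10⁵ m/s.
B = mv/(|q|r) = (4.983×10⁻²⁷)(2.305×10⁵)/((3.204×10⁻¹⁹)(5.28×10⁻³)) ≈ 0.679 T.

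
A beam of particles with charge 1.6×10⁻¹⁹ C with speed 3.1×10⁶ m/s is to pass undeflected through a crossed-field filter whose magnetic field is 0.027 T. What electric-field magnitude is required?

E = 8.4×10⁴ V/m

For straight-line motion qE = qvB, so E = vB.
E = 3.1×10⁶ × 0.027 = 8.4×10⁴ V/m.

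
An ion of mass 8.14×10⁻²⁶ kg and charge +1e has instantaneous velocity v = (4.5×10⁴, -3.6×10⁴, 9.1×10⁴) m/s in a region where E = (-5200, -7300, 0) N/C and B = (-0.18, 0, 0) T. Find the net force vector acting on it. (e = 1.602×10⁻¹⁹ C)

F ≈ (-8.33×10⁻¹⁶, -3.79×10⁻¹⁵, -1.04×10⁻¹⁵) N

v×B = (0, -1.64×10⁴, -6480) N/C.
E + v×B = (-5200, -2.37×10⁴, -6480) N/C.
F = q(E + v×B) = (1.602×10⁻¹⁹ C)·(-5200, -2.37×10⁴, -6480) = (-8.33×10⁻¹⁶, -3.79×10⁻¹⁵, -1.04×10⁻¹⁵) N.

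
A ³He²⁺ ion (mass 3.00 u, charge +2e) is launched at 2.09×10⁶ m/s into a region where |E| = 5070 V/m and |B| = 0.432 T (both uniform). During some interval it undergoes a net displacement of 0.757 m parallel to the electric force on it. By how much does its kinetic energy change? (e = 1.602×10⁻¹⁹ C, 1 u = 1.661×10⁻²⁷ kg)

The magnetic force is always ⟂ v and does no work; only the electric force changes KE.
ΔKE = F_E · d = |q|E d = (3.204×10⁻¹⁹)(5070)(0.757) ≈ 1.23×10⁻¹⁵ J.

ΔKE ≈ 1.23×10⁻¹⁵ J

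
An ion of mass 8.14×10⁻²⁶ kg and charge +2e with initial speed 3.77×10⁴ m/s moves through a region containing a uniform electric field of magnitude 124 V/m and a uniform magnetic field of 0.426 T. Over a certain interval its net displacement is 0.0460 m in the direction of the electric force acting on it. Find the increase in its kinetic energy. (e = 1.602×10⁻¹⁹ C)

The magnetic force is always ⟂ v and does no work; only the electric force changes KE.
ΔKE = F_E · d = |q|E d = (3.204×10⁻¹⁹)(124)(0.0460) ≈ 1.83×10⁻¹⁸ J.

ΔKE ≈ 1.83×10⁻¹⁸ J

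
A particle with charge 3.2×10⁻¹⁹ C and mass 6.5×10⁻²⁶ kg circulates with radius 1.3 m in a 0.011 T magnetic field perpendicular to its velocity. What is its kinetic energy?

KE ≈ 1.6×10⁻¹⁶ J

v = |q|Br/m, then KE = ½mv² = (qBr)²/(2m).
v = (3.2×10⁻¹⁹)(0.011)(1.3)/6.5×10⁻²⁶ ≈ 7.040×10⁴ m/s.
KE = ½(6.5×10⁻²⁶)(7.040×10⁴)² ≈ 1.6×10⁻¹⁶ J.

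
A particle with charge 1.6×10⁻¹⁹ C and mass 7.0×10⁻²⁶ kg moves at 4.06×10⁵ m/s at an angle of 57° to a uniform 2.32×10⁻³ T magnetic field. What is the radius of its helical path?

r ≈ 64.2 m

v⊥ = v sinθ = 4.06×10⁵·sin57° ≈ 3.405×10⁵ m/s.
r = m v⊥/(|q|B) = (7.0×10⁻²⁶)(3.405×10⁵)/((1.6×10⁻¹⁹)(2.32×10⁻³)) ≈ 64.2 m.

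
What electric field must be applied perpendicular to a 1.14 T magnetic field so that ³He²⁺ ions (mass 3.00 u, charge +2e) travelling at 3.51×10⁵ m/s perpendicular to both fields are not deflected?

For straight-line motion qE = qvB, so E = vB.
E = 3.51×10⁵ × 1.14 = 4.00×10⁵ V/m.

E = 4.00×10⁵ V/m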